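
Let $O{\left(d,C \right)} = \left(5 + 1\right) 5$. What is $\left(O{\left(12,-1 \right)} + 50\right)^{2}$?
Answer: $6400$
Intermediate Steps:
$O{\left(d,C \right)} = 30$ ($O{\left(d,C \right)} = 6 \cdot 5 = 30$)
$\left(O{\left(12,-1 \right)} + 50\right)^{2} = \left(30 + 50\right)^{2} = 80^{2} = 6400$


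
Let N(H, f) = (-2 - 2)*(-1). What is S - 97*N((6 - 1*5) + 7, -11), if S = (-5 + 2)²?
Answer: -379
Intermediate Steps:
N(H, f) = 4 (N(H, f) = -4*(-1) = 4)
S = 9 (S = (-3)² = 9)
S - 97*N((6 - 1*5) + 7, -11) = 9 - 97*4 = 9 - 388 = -379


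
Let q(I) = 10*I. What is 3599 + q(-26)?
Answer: 3339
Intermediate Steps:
3599 + q(-26) = 3599 + 10*(-26) = 3599 - 260 = 3339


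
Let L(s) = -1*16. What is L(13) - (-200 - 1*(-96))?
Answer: 88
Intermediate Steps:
L(s) = -16
L(13) - (-200 - 1*(-96)) = -16 - (-200 - 1*(-96)) = -16 - (-200 + 96) = -16 - 1*(-104) = -16 + 104 = 88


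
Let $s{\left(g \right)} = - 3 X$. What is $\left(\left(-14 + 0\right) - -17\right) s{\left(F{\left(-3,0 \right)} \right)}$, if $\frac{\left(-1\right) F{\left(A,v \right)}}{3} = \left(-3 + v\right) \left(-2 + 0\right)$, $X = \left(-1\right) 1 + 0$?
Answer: $9$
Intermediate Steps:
$X = -1$ ($X = -1 + 0 = -1$)
$F{\left(A,v \right)} = -18 + 6 v$ ($F{\left(A,v \right)} = - 3 \left(-3 + v\right) \left(-2 + 0\right) = - 3 \left(-3 + v\right) \left(-2\right) = - 3 \left(6 - 2 v\right) = -18 + 6 v$)
$s{\left(g \right)} = 3$ ($s{\left(g \right)} = \left(-3\right) \left(-1\right) = 3$)
$\left(\left(-14 + 0\right) - -17\right) s{\left(F{\left(-3,0 \right)} \right)} = \left(\left(-14 + 0\right) - -17\right) 3 = \left(-14 + 17\right) 3 = 3 \cdot 3 = 9$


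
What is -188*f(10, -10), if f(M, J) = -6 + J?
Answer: 3008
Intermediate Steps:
-188*f(10, -10) = -188*(-6 - 10) = -188*(-16) = 3008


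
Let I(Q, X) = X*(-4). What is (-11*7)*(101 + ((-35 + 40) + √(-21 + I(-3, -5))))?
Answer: -8162 - 77*I ≈ -8162.0 - 77.0*I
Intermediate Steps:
I(Q, X) = -4*X
(-11*7)*(101 + ((-35 + 40) + √(-21 + I(-3, -5)))) = (-11*7)*(101 + ((-35 + 40) + √(-21 - 4*(-5)))) = -77*(101 + (5 + √(-21 + 20))) = -77*(101 + (5 + √(-1))) = -77*(101 + (5 + I)) = -77*(106 + I) = -8162 - 77*I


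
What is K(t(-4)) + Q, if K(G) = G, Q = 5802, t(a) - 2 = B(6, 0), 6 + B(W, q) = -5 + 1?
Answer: 5794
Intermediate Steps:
B(W, q) = -10 (B(W, q) = -6 + (-5 + 1) = -6 - 4 = -10)
t(a) = -8 (t(a) = 2 - 10 = -8)
K(t(-4)) + Q = -8 + 5802 = 5794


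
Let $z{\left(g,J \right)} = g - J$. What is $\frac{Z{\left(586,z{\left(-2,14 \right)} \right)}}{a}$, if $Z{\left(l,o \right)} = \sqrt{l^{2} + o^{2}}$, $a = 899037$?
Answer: $\frac{2 \sqrt{85913}}{899037} \approx 0.00065205$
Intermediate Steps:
$\frac{Z{\left(586,z{\left(-2,14 \right)} \right)}}{a} = \frac{\sqrt{586^{2} + \left(-2 - 14\right)^{2}}}{899037} = \sqrt{343396 + \left(-2 - 14\right)^{2}} \cdot \frac{1}{899037} = \sqrt{343396 + \left(-16\right)^{2}} \cdot \frac{1}{899037} = \sqrt{343396 + 256} \cdot \frac{1}{899037} = \sqrt{343652} \cdot \frac{1}{899037} = 2 \sqrt{85913} \cdot \frac{1}{899037} = \frac{2 \sqrt{85913}}{899037}$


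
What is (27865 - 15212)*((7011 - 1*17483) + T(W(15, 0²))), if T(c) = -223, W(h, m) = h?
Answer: -135323835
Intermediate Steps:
(27865 - 15212)*((7011 - 1*17483) + T(W(15, 0²))) = (27865 - 15212)*((7011 - 1*17483) - 223) = 12653*((7011 - 17483) - 223) = 12653*(-10472 - 223) = 12653*(-10695) = -135323835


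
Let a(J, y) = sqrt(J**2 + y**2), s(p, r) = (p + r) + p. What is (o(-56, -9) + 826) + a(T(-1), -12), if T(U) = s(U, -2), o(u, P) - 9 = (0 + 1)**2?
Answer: 836 + 4*sqrt(10) ≈ 848.65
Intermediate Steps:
o(u, P) = 10 (o(u, P) = 9 + (0 + 1)**2 = 9 + 1**2 = 9 + 1 = 10)
s(p, r) = r + 2*p
T(U) = -2 + 2*U
(o(-56, -9) + 826) + a(T(-1), -12) = (10 + 826) + sqrt((-2 + 2*(-1))**2 + (-12)**2) = 836 + sqrt((-2 - 2)**2 + 144) = 836 + sqrt((-4)**2 + 144) = 836 + sqrt(16 + 144) = 836 + sqrt(160) = 836 + 4*sqrt(10)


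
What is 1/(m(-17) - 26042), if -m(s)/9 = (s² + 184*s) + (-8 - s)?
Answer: -1/572 ≈ -0.0017483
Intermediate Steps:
m(s) = 72 - 1647*s - 9*s² (m(s) = -9*((s² + 184*s) + (-8 - s)) = -9*(-8 + s² + 183*s) = 72 - 1647*s - 9*s²)
1/(m(-17) - 26042) = 1/((72 - 1647*(-17) - 9*(-17)²) - 26042) = 1/((72 + 27999 - 9*289) - 26042) = 1/((72 + 27999 - 2601) - 26042) = 1/(25470 - 26042) = 1/(-572) = -1/572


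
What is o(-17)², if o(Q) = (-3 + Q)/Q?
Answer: 400/289 ≈ 1.3841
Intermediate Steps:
o(Q) = (-3 + Q)/Q
o(-17)² = ((-3 - 17)/(-17))² = (-1/17*(-20))² = (20/17)² = 400/289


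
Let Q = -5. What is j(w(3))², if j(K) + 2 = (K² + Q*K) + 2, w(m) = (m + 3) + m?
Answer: 1296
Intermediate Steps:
w(m) = 3 + 2*m (w(m) = (3 + m) + m = 3 + 2*m)
j(K) = K² - 5*K (j(K) = -2 + ((K² - 5*K) + 2) = -2 + (2 + K² - 5*K) = K² - 5*K)
j(w(3))² = ((3 + 2*3)*(-5 + (3 + 2*3)))² = ((3 + 6)*(-5 + (3 + 6)))² = (9*(-5 + 9))² = (9*4)² = 36² = 1296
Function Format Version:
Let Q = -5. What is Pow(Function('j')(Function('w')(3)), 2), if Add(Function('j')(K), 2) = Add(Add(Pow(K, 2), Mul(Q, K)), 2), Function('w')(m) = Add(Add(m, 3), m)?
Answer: 1296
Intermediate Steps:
Function('w')(m) = Add(3, Mul(2, m)) (Function('w')(m) = Add(Add(3, m), m) = Add(3, Mul(2, m)))
Function('j')(K) = Add(Pow(K, 2), Mul(-5, K)) (Function('j')(K) = Add(-2, Add(Add(Pow(K, 2), Mul(-5, K)), 2)) = Add(-2, Add(2, Pow(K, 2), Mul(-5, K))) = Add(Pow(K, 2), Mul(-5, K)))
Pow(Function('j')(Function('w')(3)), 2) = Pow(Mul(Add(3, Mul(2, 3)), Add(-5, Add(3, Mul(2, 3)))), 2) = Pow(Mul(Add(3, 6), Add(-5, Add(3, 6))), 2) = Pow(Mul(9, Add(-5, 9)), 2) = Pow(Mul(9, 4), 2) = Pow(36, 2) = 1296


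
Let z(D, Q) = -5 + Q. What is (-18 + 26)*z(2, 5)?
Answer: 0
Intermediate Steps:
(-18 + 26)*z(2, 5) = (-18 + 26)*(-5 + 5) = 8*0 = 0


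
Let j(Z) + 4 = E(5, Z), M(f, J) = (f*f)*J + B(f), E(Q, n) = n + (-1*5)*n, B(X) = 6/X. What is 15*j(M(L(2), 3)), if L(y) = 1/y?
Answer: -825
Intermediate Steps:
E(Q, n) = -4*n (E(Q, n) = n - 5*n = -4*n)
L(y) = 1/y
M(f, J) = 6/f + J*f² (M(f, J) = (f*f)*J + 6/f = f²*J + 6/f = J*f² + 6/f = 6/f + J*f²)
j(Z) = -4 - 4*Z
15*j(M(L(2), 3)) = 15*(-4 - 4*(6 + 3*(1/2)³)/(1/2)) = 15*(-4 - 4*(6 + 3*(½)³)/½) = 15*(-4 - 8*(6 + 3*(⅛))) = 15*(-4 - 8*(6 + 3/8)) = 15*(-4 - 8*51/8) = 15*(-4 - 4*51/4) = 15*(-4 - 51) = 15*(-55) = -825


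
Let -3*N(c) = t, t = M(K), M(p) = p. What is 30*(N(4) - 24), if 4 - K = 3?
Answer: -730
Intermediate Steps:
K = 1 (K = 4 - 1*3 = 4 - 3 = 1)
t = 1
N(c) = -1/3 (N(c) = -1/3*1 = -1/3)
30*(N(4) - 24) = 30*(-1/3 - 24) = 30*(-73/3) = -730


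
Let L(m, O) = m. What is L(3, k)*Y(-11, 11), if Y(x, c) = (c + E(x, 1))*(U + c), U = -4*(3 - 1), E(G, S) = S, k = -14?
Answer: 108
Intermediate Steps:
U = -8 (U = -4*2 = -8)
Y(x, c) = (1 + c)*(-8 + c) (Y(x, c) = (c + 1)*(-8 + c) = (1 + c)*(-8 + c))
L(3, k)*Y(-11, 11) = 3*(-8 + 11² - 7*11) = 3*(-8 + 121 - 77) = 3*36 = 108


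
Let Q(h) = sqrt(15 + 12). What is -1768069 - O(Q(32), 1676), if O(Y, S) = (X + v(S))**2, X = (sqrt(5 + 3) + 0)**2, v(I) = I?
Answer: -4603925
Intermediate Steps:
Q(h) = 3*sqrt(3) (Q(h) = sqrt(27) = 3*sqrt(3))
X = 8 (X = (sqrt(8) + 0)**2 = (2*sqrt(2) + 0)**2 = (2*sqrt(2))**2 = 8)
O(Y, S) = (8 + S)**2
-1768069 - O(Q(32), 1676) = -1768069 - (8 + 1676)**2 = -1768069 - 1*1684**2 = -1768069 - 1*2835856 = -1768069 - 2835856 = -4603925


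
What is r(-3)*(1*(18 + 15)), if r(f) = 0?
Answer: 0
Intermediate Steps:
r(-3)*(1*(18 + 15)) = 0*(1*(18 + 15)) = 0*(1*33) = 0*33 = 0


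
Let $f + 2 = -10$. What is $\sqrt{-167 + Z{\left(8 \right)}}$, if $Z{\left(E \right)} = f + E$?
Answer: $3 i \sqrt{19} \approx 13.077 i$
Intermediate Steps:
$f = -12$ ($f = -2 - 10 = -12$)
$Z{\left(E \right)} = -12 + E$
$\sqrt{-167 + Z{\left(8 \right)}} = \sqrt{-167 + \left(-12 + 8\right)} = \sqrt{-167 - 4} = \sqrt{-171} = 3 i \sqrt{19}$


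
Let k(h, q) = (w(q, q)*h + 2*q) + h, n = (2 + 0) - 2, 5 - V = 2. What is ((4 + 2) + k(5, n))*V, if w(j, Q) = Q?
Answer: 33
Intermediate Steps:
V = 3 (V = 5 - 1*2 = 5 - 2 = 3)
n = 0 (n = 2 - 2 = 0)
k(h, q) = h + 2*q + h*q (k(h, q) = (q*h + 2*q) + h = (h*q + 2*q) + h = (2*q + h*q) + h = h + 2*q + h*q)
((4 + 2) + k(5, n))*V = ((4 + 2) + (5 + 2*0 + 5*0))*3 = (6 + (5 + 0 + 0))*3 = (6 + 5)*3 = 11*3 = 33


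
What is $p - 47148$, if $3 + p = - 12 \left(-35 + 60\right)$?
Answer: $-47451$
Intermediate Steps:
$p = -303$ ($p = -3 - 12 \left(-35 + 60\right) = -3 - 300 = -303$)
$p - 47148 = -303 - 47148 = -47451$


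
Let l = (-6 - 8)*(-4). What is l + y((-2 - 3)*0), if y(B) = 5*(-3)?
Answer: 41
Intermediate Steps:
y(B) = -15
l = 56 (l = -14*(-4) = 56)
l + y((-2 - 3)*0) = 56 - 15 = 41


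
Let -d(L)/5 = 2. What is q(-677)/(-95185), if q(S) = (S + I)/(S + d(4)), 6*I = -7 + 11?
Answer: -2029/196176285 ≈ -1.0343e-5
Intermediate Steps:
I = ⅔ (I = (-7 + 11)/6 = (⅙)*4 = ⅔ ≈ 0.66667)
d(L) = -10 (d(L) = -5*2 = -10)
q(S) = (⅔ + S)/(-10 + S) (q(S) = (S + ⅔)/(S - 10) = (⅔ + S)/(-10 + S))
q(-677)/(-95185) = ((⅔ - 677)/(-10 - 677))/(-95185) = (-2029/3/(-687))*(-1/95185) = -1/687*(-2029/3)*(-1/95185) = (2029/2061)*(-1/95185) = -2029/196176285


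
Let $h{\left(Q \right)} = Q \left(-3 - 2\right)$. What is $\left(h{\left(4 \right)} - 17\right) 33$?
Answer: $-1221$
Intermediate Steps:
$h{\left(Q \right)} = - 5 Q$ ($h{\left(Q \right)} = Q \left(-5\right) = - 5 Q$)
$\left(h{\left(4 \right)} - 17\right) 33 = \left(\left(-5\right) 4 - 17\right) 33 = \left(-20 - 17\right) 33 = \left(-37\right) 33 = -1221$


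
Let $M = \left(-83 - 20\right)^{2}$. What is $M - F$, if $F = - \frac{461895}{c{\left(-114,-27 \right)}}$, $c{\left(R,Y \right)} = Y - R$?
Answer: $\frac{461626}{29} \approx 15918.0$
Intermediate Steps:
$F = - \frac{153965}{29}$ ($F = - \frac{461895}{-27 - -114} = - \frac{461895}{-27 + 114} = - \frac{461895}{87} = \left(-461895\right) \frac{1}{87} = - \frac{153965}{29} \approx -5309.1$)
$M = 10609$ ($M = \left(-103\right)^{2} = 10609$)
$M - F = 10609 - - \frac{153965}{29} = 10609 + \frac{153965}{29} = \frac{461626}{29}$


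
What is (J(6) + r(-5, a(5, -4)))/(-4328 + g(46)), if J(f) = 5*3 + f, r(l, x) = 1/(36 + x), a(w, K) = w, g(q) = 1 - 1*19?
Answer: -431/89093 ≈ -0.0048376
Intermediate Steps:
g(q) = -18 (g(q) = 1 - 19 = -18)
J(f) = 15 + f
(J(6) + r(-5, a(5, -4)))/(-4328 + g(46)) = ((15 + 6) + 1/(36 + 5))/(-4328 - 18) = (21 + 1/41)/(-4346) = (21 + 1/41)*(-1/4346) = (862/41)*(-1/4346) = -431/89093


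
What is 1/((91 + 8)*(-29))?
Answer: -1/2871 ≈ -0.00034831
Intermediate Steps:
1/((91 + 8)*(-29)) = 1/(99*(-29)) = 1/(-2871) = -1/2871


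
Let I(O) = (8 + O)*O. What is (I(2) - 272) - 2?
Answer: -254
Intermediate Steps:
I(O) = O*(8 + O)
(I(2) - 272) - 2 = (2*(8 + 2) - 272) - 2 = (2*10 - 272) - 2 = (20 - 272) - 2 = -252 - 2 = -254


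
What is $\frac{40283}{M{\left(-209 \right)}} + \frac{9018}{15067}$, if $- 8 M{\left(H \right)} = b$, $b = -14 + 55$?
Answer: $- \frac{4855181950}{617747} \approx -7859.5$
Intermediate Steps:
$b = 41$
$M{\left(H \right)} = - \frac{41}{8}$ ($M{\left(H \right)} = \left(- \frac{1}{8}\right) 41 = - \frac{41}{8}$)
$\frac{40283}{M{\left(-209 \right)}} + \frac{9018}{15067} = \frac{40283}{- \frac{41}{8}} + \frac{9018}{15067} = 40283 \left(- \frac{8}{41}\right) + 9018 \cdot \frac{1}{15067} = - \frac{322264}{41} + \frac{9018}{15067} = - \frac{4855181950}{617747}$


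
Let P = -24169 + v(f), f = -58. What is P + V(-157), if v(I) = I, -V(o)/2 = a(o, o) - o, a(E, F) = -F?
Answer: -24855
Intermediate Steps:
V(o) = 4*o (V(o) = -2*(-o - o) = -(-4)*o = 4*o)
P = -24227 (P = -24169 - 58 = -24227)
P + V(-157) = -24227 + 4*(-157) = -24227 - 628 = -24855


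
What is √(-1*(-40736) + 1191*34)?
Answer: √81230 ≈ 285.01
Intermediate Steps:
√(-1*(-40736) + 1191*34) = √(40736 + 40494) = √81230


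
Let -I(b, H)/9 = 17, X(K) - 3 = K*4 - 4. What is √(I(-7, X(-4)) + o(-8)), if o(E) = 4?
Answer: I*√149 ≈ 12.207*I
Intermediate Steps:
X(K) = -1 + 4*K (X(K) = 3 + (K*4 - 4) = 3 + (4*K - 4) = 3 + (-4 + 4*K) = -1 + 4*K)
I(b, H) = -153 (I(b, H) = -9*17 = -153)
√(I(-7, X(-4)) + o(-8)) = √(-153 + 4) = √(-149) = I*√149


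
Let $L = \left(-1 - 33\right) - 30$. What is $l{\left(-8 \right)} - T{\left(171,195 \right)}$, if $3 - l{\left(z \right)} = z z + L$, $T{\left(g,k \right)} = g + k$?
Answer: $-363$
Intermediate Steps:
$L = -64$ ($L = -34 - 30 = -64$)
$l{\left(z \right)} = 67 - z^{2}$ ($l{\left(z \right)} = 3 - \left(z z - 64\right) = 3 - \left(z^{2} - 64\right) = 3 - \left(-64 + z^{2}\right) = 67 - z^{2}$)
$l{\left(-8 \right)} - T{\left(171,195 \right)} = \left(67 - \left(-8\right)^{2}\right) - \left(171 + 195\right) = \left(67 - 64\right) - 366 = 3 - 366 = -363$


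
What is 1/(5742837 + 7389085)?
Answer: 1/13131922 ≈ 7.6150e-8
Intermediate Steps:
1/(5742837 + 7389085) = 1/13131922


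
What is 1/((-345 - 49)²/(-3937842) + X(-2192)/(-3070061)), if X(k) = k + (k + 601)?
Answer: -6044707574181/230843566555 ≈ -26.185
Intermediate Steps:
X(k) = 601 + 2*k (X(k) = k + (601 + k) = 601 + 2*k)
1/((-345 - 49)²/(-3937842) + X(-2192)/(-3070061)) = 1/((-345 - 49)²/(-3937842) + (601 + 2*(-2192))/(-3070061)) = 1/((-394)²*(-1/3937842) + (601 - 4384)*(-1/3070061)) = 1/(155236*(-1/3937842) - 3783*(-1/3070061)) = 1/(-77618/1968921 + 3783/3070061) = 1/(-230843566555/6044707574181) = -6044707574181/230843566555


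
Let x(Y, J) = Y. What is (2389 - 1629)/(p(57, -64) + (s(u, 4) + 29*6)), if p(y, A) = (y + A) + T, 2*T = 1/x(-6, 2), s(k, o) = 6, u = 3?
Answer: 1824/415 ≈ 4.3952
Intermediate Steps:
T = -1/12 (T = (1/2)/(-6) = (1/2)*(-1/6) = -1/12 ≈ -0.083333)
p(y, A) = -1/12 + A + y (p(y, A) = (y + A) - 1/12 = (A + y) - 1/12 = -1/12 + A + y)
(2389 - 1629)/(p(57, -64) + (s(u, 4) + 29*6)) = (2389 - 1629)/((-1/12 - 64 + 57) + (6 + 29*6)) = 760/(-85/12 + (6 + 174)) = 760/(-85/12 + 180) = 760/(2075/12) = 760*(12/2075) = 1824/415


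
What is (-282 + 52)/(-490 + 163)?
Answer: 230/327 ≈ 0.70336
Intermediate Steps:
(-282 + 52)/(-490 + 163) = -230/(-327) = -230*(-1/327) = 230/327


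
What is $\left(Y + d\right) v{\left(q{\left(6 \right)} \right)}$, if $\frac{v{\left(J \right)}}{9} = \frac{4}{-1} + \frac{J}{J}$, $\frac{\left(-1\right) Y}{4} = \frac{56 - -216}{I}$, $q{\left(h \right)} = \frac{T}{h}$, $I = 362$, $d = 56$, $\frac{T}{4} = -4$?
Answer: $- \frac{258984}{181} \approx -1430.9$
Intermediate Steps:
$T = -16$ ($T = 4 \left(-4\right) = -16$)
$q{\left(h \right)} = - \frac{16}{h}$
$Y = - \frac{544}{181}$ ($Y = - 4 \frac{56 - -216}{362} = - 4 \left(56 + 216\right) \frac{1}{362} = - 4 \cdot 272 \cdot \frac{1}{362} = \left(-4\right) \frac{136}{181} = - \frac{544}{181} \approx -3.0055$)
$v{\left(J \right)} = -27$ ($v{\left(J \right)} = 9 \left(\frac{4}{-1} + \frac{J}{J}\right) = 9 \left(4 \left(-1\right) + 1\right) = 9 \left(-4 + 1\right) = 9 \left(-3\right) = -27$)
$\left(Y + d\right) v{\left(q{\left(6 \right)} \right)} = \left(- \frac{544}{181} + 56\right) \left(-27\right) = \frac{9592}{181} \left(-27\right) = - \frac{258984}{181}$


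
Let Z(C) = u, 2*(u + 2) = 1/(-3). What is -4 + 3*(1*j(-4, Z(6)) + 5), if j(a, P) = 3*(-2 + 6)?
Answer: 47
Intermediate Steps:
u = -13/6 (u = -2 + (½)/(-3) = -2 + (½)*(-⅓) = -2 - ⅙ = -13/6 ≈ -2.1667)
Z(C) = -13/6
j(a, P) = 12 (j(a, P) = 3*4 = 12)
-4 + 3*(1*j(-4, Z(6)) + 5) = -4 + 3*(1*12 + 5) = -4 + 3*(12 + 5) = -4 + 3*17 = -4 + 51 = 47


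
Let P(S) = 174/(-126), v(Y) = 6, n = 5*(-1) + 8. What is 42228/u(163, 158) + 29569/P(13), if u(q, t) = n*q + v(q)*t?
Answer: -297026367/13891 ≈ -21383.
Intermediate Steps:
n = 3 (n = -5 + 8 = 3)
u(q, t) = 3*q + 6*t
P(S) = -29/21 (P(S) = 174*(-1/126) = -29/21)
42228/u(163, 158) + 29569/P(13) = 42228/(3*163 + 6*158) + 29569/(-29/21) = 42228/(489 + 948) + 29569*(-21/29) = 42228/1437 - 620949/29 = 42228*(1/1437) - 620949/29 = 14076/479 - 620949/29 = -297026367/13891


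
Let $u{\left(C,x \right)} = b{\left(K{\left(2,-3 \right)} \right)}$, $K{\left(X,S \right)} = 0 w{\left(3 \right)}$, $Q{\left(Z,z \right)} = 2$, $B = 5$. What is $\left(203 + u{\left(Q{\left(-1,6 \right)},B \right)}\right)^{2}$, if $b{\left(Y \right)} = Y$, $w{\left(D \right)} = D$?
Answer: $41209$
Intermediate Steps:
$K{\left(X,S \right)} = 0$ ($K{\left(X,S \right)} = 0 \cdot 3 = 0$)
$u{\left(C,x \right)} = 0$
$\left(203 + u{\left(Q{\left(-1,6 \right)},B \right)}\right)^{2} = \left(203 + 0\right)^{2} = 203^{2} = 41209$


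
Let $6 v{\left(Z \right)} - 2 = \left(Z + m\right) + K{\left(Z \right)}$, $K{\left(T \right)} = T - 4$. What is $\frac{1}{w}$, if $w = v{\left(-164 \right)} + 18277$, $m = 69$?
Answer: $\frac{2}{36467} \approx 5.4844 \cdot 10^{-5}$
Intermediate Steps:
$K{\left(T \right)} = -4 + T$
$v{\left(Z \right)} = \frac{67}{6} + \frac{Z}{3}$ ($v{\left(Z \right)} = \frac{1}{3} + \frac{\left(Z + 69\right) + \left(-4 + Z\right)}{6} = \frac{1}{3} + \frac{\left(69 + Z\right) + \left(-4 + Z\right)}{6} = \frac{1}{3} + \frac{65 + 2 Z}{6} = \frac{1}{3} + \left(\frac{65}{6} + \frac{Z}{3}\right) = \frac{67}{6} + \frac{Z}{3}$)
$w = \frac{36467}{2}$ ($w = \left(\frac{67}{6} + \frac{1}{3} \left(-164\right)\right) + 18277 = \left(\frac{67}{6} - \frac{164}{3}\right) + 18277 = - \frac{87}{2} + 18277 = \frac{36467}{2} \approx 18234.0$)
$\frac{1}{w} = \frac{1}{\frac{36467}{2}} = \frac{2}{36467}$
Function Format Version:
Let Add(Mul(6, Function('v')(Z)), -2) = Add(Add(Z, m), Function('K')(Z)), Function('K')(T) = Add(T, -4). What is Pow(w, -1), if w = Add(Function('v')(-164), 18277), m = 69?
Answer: Rational(2, 36467) ≈ 5.4844e-5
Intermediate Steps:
Function('K')(T) = Add(-4, T)
Function('v')(Z) = Add(Rational(67, 6), Mul(Rational(1, 3), Z)) (Function('v')(Z) = Add(Rational(1, 3), Mul(Rational(1, 6), Add(Add(Z, 69), Add(-4, Z)))) = Add(Rational(1, 3), Mul(Rational(1, 6), Add(Add(69, Z), Add(-4, Z)))) = Add(Rational(1, 3), Mul(Rational(1, 6), Add(65, Mul(2, Z)))) = Add(Rational(1, 3), Add(Rational(65, 6), Mul(Rational(1, 3), Z))) = Add(Rational(67, 6), Mul(Rational(1, 3), Z)))
w = Rational(36467, 2) (w = Add(Add(Rational(67, 6), Mul(Rational(1, 3), -164)), 18277) = Add(Add(Rational(67, 6), Rational(-164, 3)), 18277) = Add(Rational(-87, 2), 18277) = Rational(36467, 2) ≈ 18234.)
Pow(w, -1) = Pow(Rational(36467, 2), -1) = Rational(2, 36467)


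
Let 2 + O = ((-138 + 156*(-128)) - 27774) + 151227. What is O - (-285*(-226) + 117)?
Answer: 38818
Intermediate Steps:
O = 103345 (O = -2 + (((-138 + 156*(-128)) - 27774) + 151227) = -2 + (((-138 - 19968) - 27774) + 151227) = -2 + ((-20106 - 27774) + 151227) = -2 + (-47880 + 151227) = -2 + 103347 = 103345)
O - (-285*(-226) + 117) = 103345 - (-285*(-226) + 117) = 103345 - (64410 + 117) = 103345 - 1*64527 = 103345 - 64527 = 38818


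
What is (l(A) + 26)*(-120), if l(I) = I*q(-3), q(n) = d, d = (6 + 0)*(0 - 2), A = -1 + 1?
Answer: -3120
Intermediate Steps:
A = 0
d = -12 (d = 6*(-2) = -12)
q(n) = -12
l(I) = -12*I (l(I) = I*(-12) = -12*I)
(l(A) + 26)*(-120) = (-12*0 + 26)*(-120) = (0 + 26)*(-120) = 26*(-120) = -3120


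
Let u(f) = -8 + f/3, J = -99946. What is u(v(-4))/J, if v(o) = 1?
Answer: 23/299838 ≈ 7.6708e-5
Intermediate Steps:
u(f) = -8 + f/3
u(v(-4))/J = (-8 + (⅓)*1)/(-99946) = (-8 + ⅓)*(-1/99946) = -23/3*(-1/99946) = 23/299838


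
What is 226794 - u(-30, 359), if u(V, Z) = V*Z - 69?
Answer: 237633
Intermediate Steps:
u(V, Z) = -69 + V*Z
226794 - u(-30, 359) = 226794 - (-69 - 30*359) = 226794 - (-69 - 10770) = 226794 - 1*(-10839) = 226794 + 10839 = 237633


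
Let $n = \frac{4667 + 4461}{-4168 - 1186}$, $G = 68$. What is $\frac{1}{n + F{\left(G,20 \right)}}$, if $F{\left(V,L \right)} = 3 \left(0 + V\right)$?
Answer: $\frac{2677}{541544} \approx 0.0049433$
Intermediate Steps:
$n = - \frac{4564}{2677}$ ($n = \frac{9128}{-5354} = 9128 \left(- \frac{1}{5354}\right) = - \frac{4564}{2677} \approx -1.7049$)
$F{\left(V,L \right)} = 3 V$
$\frac{1}{n + F{\left(G,20 \right)}} = \frac{1}{- \frac{4564}{2677} + 3 \cdot 68} = \frac{1}{- \frac{4564}{2677} + 204} = \frac{1}{\frac{541544}{2677}} = \frac{2677}{541544}$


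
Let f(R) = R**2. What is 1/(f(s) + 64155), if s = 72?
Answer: 1/69339 ≈ 1.4422e-5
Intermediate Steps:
1/(f(s) + 64155) = 1/(72**2 + 64155) = 1/(5184 + 64155) = 1/69339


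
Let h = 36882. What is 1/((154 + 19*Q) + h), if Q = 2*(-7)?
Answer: 1/36770 ≈ 2.7196e-5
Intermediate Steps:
Q = -14
1/((154 + 19*Q) + h) = 1/((154 + 19*(-14)) + 36882) = 1/((154 - 266) + 36882) = 1/(-112 + 36882) = 1/36770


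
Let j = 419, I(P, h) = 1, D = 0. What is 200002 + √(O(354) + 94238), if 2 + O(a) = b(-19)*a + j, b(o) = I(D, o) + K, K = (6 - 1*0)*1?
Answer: 200002 + √97133 ≈ 2.0031e+5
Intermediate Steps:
K = 6 (K = (6 + 0)*1 = 6*1 = 6)
b(o) = 7 (b(o) = 1 + 6 = 7)
O(a) = 417 + 7*a (O(a) = -2 + (7*a + 419) = -2 + (419 + 7*a) = 417 + 7*a)
200002 + √(O(354) + 94238) = 200002 + √((417 + 7*354) + 94238) = 200002 + √((417 + 2478) + 94238) = 200002 + √(2895 + 94238) = 200002 + √97133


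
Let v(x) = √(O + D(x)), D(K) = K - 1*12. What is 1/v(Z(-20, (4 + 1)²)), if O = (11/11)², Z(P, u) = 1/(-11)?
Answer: -I*√1342/122 ≈ -0.30027*I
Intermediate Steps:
D(K) = -12 + K (D(K) = K - 12 = -12 + K)
Z(P, u) = -1/11
O = 1 (O = (11*(1/11))² = 1² = 1)
v(x) = √(-11 + x) (v(x) = √(1 + (-12 + x)) = √(-11 + x))
1/v(Z(-20, (4 + 1)²)) = 1/(√(-11 - 1/11)) = 1/(√(-122/11)) = 1/(I*√1342/11) = -I*√1342/122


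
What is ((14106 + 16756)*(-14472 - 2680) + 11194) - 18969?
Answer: -529352799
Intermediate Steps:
((14106 + 16756)*(-14472 - 2680) + 11194) - 18969 = (30862*(-17152) + 11194) - 18969 = (-529345024 + 11194) - 18969 = -529333830 - 18969 = -529352799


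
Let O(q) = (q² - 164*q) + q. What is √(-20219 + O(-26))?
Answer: I*√15305 ≈ 123.71*I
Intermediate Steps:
O(q) = q² - 163*q
√(-20219 + O(-26)) = √(-20219 - 26*(-163 - 26)) = √(-20219 - 26*(-189)) = √(-20219 + 4914) = √(-15305) = I*√15305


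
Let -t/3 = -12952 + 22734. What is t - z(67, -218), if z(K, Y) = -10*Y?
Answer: -31526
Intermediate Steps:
t = -29346 (t = -3*(-12952 + 22734) = -3*9782 = -29346)
t - z(67, -218) = -29346 - (-10)*(-218) = -29346 - 1*2180 = -29346 - 2180 = -31526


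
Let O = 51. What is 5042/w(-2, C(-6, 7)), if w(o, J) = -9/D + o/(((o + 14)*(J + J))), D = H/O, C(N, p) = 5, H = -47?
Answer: 14218440/27493 ≈ 517.17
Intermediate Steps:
D = -47/51 ≈ -0.92157
w(o, J) = 459/47 + o/(2*J*(14 + o)) (w(o, J) = -9/(-47/51) + o/(((o + 14)*(J + J))) = -9*(-51/47) + o/(((14 + o)*(2*J))) = 459/47 + o/((2*J*(14 + o))) = 459/47 + o*(1/(2*J*(14 + o))) = 459/47 + o/(2*J*(14 + o)))
5042/w(-2, C(-6, 7)) = 5042/(((1/94)*(47*(-2) + 12852*5 + 918*5*(-2))/(5*(14 - 2)))) = 5042/(((1/94)*(⅕)*(-94 + 64260 - 9180)/12)) = 5042/(((1/94)*(⅕)*(1/12)*54986)) = 5042/(27493/2820) = 5042*(2820/27493) = 14218440/27493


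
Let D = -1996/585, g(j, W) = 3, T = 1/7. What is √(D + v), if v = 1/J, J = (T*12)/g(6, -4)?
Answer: I*√252785/390 ≈ 1.2892*I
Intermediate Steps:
T = ⅐ ≈ 0.14286
D = -1996/585 (D = -1996*1/585 = -1996/585 ≈ -3.4120)
J = 4/7 (J = ((⅐)*12)/3 = (12/7)*(⅓) = 4/7 ≈ 0.57143)
v = 7/4 (v = 1/(4/7) = 7/4 ≈ 1.7500)
√(D + v) = √(-1996/585 + 7/4) = √(-3889/2340) = I*√252785/390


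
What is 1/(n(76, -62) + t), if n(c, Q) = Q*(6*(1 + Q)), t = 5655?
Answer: 1/28347 ≈ 3.5277e-5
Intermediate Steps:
n(c, Q) = Q*(6 + 6*Q)
1/(n(76, -62) + t) = 1/(6*(-62)*(1 - 62) + 5655) = 1/(6*(-62)*(-61) + 5655) = 1/(22692 + 5655) = 1/28347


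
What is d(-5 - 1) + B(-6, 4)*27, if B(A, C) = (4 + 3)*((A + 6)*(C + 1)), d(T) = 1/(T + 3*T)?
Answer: -1/24 ≈ -0.041667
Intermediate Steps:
d(T) = 1/(4*T)
B(A, C) = 7*(1 + C)*(6 + A) (B(A, C) = 7*((6 + A)*(1 + C)) = 7*((1 + C)*(6 + A)) = 7*(1 + C)*(6 + A))
d(-5 - 1) + B(-6, 4)*27 = 1/(4*(-5 - 1)) + (42 + 7*(-6) + 42*4 + 7*(-6)*4)*27 = (¼)/(-6) + (42 - 42 + 168 - 168)*27 = (¼)*(-⅙) + 0*27 = -1/24 + 0 = -1/24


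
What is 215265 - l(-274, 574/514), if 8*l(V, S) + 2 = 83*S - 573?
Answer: 221354397/1028 ≈ 2.1533e+5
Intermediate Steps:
l(V, S) = -575/8 + 83*S/8 (l(V, S) = -1/4 + (83*S - 573)/8 = -1/4 + (-573 + 83*S)/8 = -1/4 + (-573/8 + 83*S/8) = -575/8 + 83*S/8)
215265 - l(-274, 574/514) = 215265 - (-575/8 + 83*(574/514)/8) = 215265 - (-575/8 + 83*(574*(1/514))/8) = 215265 - (-575/8 + (83/8)*(287/257)) = 215265 - (-575/8 + 23821/2056) = 215265 - 1*(-61977/1028) = 215265 + 61977/1028 = 221354397/1028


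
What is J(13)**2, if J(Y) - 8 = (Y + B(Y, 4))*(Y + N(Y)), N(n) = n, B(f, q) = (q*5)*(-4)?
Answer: 3006756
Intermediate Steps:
B(f, q) = -20*q (B(f, q) = (5*q)*(-4) = -20*q)
J(Y) = 8 + 2*Y*(-80 + Y) (J(Y) = 8 + (Y - 20*4)*(Y + Y) = 8 + (Y - 80)*(2*Y) = 8 + (-80 + Y)*(2*Y) = 8 + 2*Y*(-80 + Y))
J(13)**2 = (8 - 160*13 + 2*13**2)**2 = (8 - 2080 + 2*169)**2 = (8 - 2080 + 338)**2 = (-1734)**2 = 3006756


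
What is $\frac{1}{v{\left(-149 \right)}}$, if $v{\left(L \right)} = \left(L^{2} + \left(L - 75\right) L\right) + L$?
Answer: $\frac{1}{55428} \approx 1.8041 \cdot 10^{-5}$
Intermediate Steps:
$v{\left(L \right)} = L + L^{2} + L \left(-75 + L\right)$ ($v{\left(L \right)} = \left(L^{2} + \left(-75 + L\right) L\right) + L = \left(L^{2} + L \left(-75 + L\right)\right) + L = L + L^{2} + L \left(-75 + L\right)$)
$\frac{1}{v{\left(-149 \right)}} = \frac{1}{2 \left(-149\right) \left(-37 - 149\right)} = \frac{1}{2 \left(-149\right) \left(-186\right)} = \frac{1}{55428}$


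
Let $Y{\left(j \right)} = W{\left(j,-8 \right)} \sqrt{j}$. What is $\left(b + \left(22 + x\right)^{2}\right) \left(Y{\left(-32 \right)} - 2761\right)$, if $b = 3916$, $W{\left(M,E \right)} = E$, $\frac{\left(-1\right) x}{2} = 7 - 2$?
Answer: $-11209660 - 129920 i \sqrt{2} \approx -1.121 \cdot 10^{7} - 1.8373 \cdot 10^{5} i$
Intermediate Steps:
$x = -10$ ($x = - 2 \left(7 - 2\right) = \left(-2\right) 5 = -10$)
$Y{\left(j \right)} = - 8 \sqrt{j}$
$\left(b + \left(22 + x\right)^{2}\right) \left(Y{\left(-32 \right)} - 2761\right) = \left(3916 + \left(22 - 10\right)^{2}\right) \left(- 8 \sqrt{-32} - 2761\right) = \left(3916 + 12^{2}\right) \left(- 8 \cdot 4 i \sqrt{2} - 2761\right) = \left(3916 + 144\right) \left(- 32 i \sqrt{2} - 2761\right) = 4060 \left(-2761 - 32 i \sqrt{2}\right) = -11209660 - 129920 i \sqrt{2}$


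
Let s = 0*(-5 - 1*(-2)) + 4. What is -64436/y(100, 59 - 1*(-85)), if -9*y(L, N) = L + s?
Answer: 144981/26 ≈ 5576.2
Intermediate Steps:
s = 4 (s = 0*(-5 + 2) + 4 = 0*(-3) + 4 = 0 + 4 = 4)
y(L, N) = -4/9 - L/9 (y(L, N) = -(L + 4)/9 = -(4 + L)/9 = -4/9 - L/9)
-64436/y(100, 59 - 1*(-85)) = -64436/(-4/9 - 1/9*100) = -64436/(-4/9 - 100/9) = -64436/(-104/9) = -64436*(-9/104) = 144981/26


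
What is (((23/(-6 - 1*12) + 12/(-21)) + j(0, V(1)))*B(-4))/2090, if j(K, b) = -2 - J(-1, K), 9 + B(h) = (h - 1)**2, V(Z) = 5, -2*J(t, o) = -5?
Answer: -640/13167 ≈ -0.048606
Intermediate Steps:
J(t, o) = 5/2 (J(t, o) = -1/2*(-5) = 5/2)
B(h) = -9 + (-1 + h)**2 (B(h) = -9 + (h - 1)**2 = -9 + (-1 + h)**2)
j(K, b) = -9/2 (j(K, b) = -2 - 1*5/2 = -2 - 5/2 = -9/2)
(((23/(-6 - 1*12) + 12/(-21)) + j(0, V(1)))*B(-4))/2090 = (((23/(-6 - 1*12) + 12/(-21)) - 9/2)*(-9 + (-1 - 4)**2))/2090 = (((23/(-6 - 12) + 12*(-1/21)) - 9/2)*(-9 + (-5)**2))*(1/2090) = (((23/(-18) - 4/7) - 9/2)*(-9 + 25))*(1/2090) = (((23*(-1/18) - 4/7) - 9/2)*16)*(1/2090) = (((-23/18 - 4/7) - 9/2)*16)*(1/2090) = ((-233/126 - 9/2)*16)*(1/2090) = -400/63*16*(1/2090) = -6400/63*1/2090 = -640/13167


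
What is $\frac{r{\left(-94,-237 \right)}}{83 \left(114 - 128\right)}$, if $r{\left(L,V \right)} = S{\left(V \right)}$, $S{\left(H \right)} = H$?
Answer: $\frac{237}{1162} \approx 0.20396$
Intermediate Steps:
$r{\left(L,V \right)} = V$
$\frac{r{\left(-94,-237 \right)}}{83 \left(114 - 128\right)} = - \frac{237}{83 \left(114 - 128\right)} = - \frac{237}{83 \left(-14\right)} = - \frac{237}{-1162} = \left(-237\right) \left(- \frac{1}{1162}\right) = \frac{237}{1162}$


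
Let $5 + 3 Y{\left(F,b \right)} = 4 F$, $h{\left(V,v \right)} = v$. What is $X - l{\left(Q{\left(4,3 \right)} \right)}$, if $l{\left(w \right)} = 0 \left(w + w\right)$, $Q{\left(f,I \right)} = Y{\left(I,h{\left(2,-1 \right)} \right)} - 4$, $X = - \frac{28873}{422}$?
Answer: $- \frac{28873}{422} \approx -68.419$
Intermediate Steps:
$Y{\left(F,b \right)} = - \frac{5}{3} + \frac{4 F}{3}$
$X = - \frac{28873}{422}$ ($X = \left(-28873\right) \frac{1}{422} = - \frac{28873}{422} \approx -68.419$)
$Q{\left(f,I \right)} = - \frac{17}{3} + \frac{4 I}{3}$ ($Q{\left(f,I \right)} = \left(- \frac{5}{3} + \frac{4 I}{3}\right) - 4 = - \frac{17}{3} + \frac{4 I}{3}$)
$l{\left(w \right)} = 0$ ($l{\left(w \right)} = 0 \cdot 2 w = 0$)
$X - l{\left(Q{\left(4,3 \right)} \right)} = - \frac{28873}{422} - 0 = - \frac{28873}{422} + 0 = - \frac{28873}{422}$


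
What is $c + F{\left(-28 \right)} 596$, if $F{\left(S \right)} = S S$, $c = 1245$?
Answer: $468509$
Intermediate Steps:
$F{\left(S \right)} = S^{2}$
$c + F{\left(-28 \right)} 596 = 1245 + \left(-28\right)^{2} \cdot 596 = 1245 + 784 \cdot 596 = 1245 + 467264 = 468509$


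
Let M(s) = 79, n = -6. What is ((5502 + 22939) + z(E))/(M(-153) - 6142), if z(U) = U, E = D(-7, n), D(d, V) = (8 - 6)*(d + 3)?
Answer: -28433/6063 ≈ -4.6896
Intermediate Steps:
D(d, V) = 6 + 2*d (D(d, V) = 2*(3 + d) = 6 + 2*d)
E = -8 (E = 6 + 2*(-7) = 6 - 14 = -8)
((5502 + 22939) + z(E))/(M(-153) - 6142) = ((5502 + 22939) - 8)/(79 - 6142) = (28441 - 8)/(-6063) = 28433*(-1/6063) = -28433/6063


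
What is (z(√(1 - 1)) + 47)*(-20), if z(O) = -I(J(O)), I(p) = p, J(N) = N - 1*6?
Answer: -1060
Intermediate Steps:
J(N) = -6 + N (J(N) = N - 6 = -6 + N)
z(O) = 6 - O (z(O) = -(-6 + O) = 6 - O)
(z(√(1 - 1)) + 47)*(-20) = ((6 - √(1 - 1)) + 47)*(-20) = ((6 - √0) + 47)*(-20) = ((6 - 1*0) + 47)*(-20) = ((6 + 0) + 47)*(-20) = (6 + 47)*(-20) = 53*(-20) = -1060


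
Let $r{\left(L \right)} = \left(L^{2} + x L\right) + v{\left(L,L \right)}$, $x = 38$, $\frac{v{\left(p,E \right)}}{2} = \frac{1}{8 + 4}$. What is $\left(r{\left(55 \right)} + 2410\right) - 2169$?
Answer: $\frac{32137}{6} \approx 5356.2$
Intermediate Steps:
$v{\left(p,E \right)} = \frac{1}{6}$ ($v{\left(p,E \right)} = \frac{2}{8 + 4} = \frac{2}{12} = 2 \cdot \frac{1}{12} = \frac{1}{6}$)
$r{\left(L \right)} = \frac{1}{6} + L^{2} + 38 L$ ($r{\left(L \right)} = \left(L^{2} + 38 L\right) + \frac{1}{6} = \frac{1}{6} + L^{2} + 38 L$)
$\left(r{\left(55 \right)} + 2410\right) - 2169 = \left(\left(\frac{1}{6} + 55^{2} + 38 \cdot 55\right) + 2410\right) - 2169 = \left(\left(\frac{1}{6} + 3025 + 2090\right) + 2410\right) - 2169 = \left(\frac{30691}{6} + 2410\right) - 2169 = \frac{45151}{6} - 2169 = \frac{32137}{6}$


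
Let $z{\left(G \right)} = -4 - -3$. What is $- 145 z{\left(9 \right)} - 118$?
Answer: $27$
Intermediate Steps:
$z{\left(G \right)} = -1$ ($z{\left(G \right)} = -4 + 3 = -1$)
$- 145 z{\left(9 \right)} - 118 = \left(-145\right) \left(-1\right) - 118 = 145 - 118 = 27$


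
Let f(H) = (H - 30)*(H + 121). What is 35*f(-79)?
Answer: -160230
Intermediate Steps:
f(H) = (-30 + H)*(121 + H)
35*f(-79) = 35*(-3630 + (-79)**2 + 91*(-79)) = 35*(-3630 + 6241 - 7189) = 35*(-4578) = -160230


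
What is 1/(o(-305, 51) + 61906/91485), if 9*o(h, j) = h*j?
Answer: -91485/158054669 ≈ -0.00057882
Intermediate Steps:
o(h, j) = h*j/9 (o(h, j) = (h*j)/9 = h*j/9)
1/(o(-305, 51) + 61906/91485) = 1/((⅑)*(-305)*51 + 61906/91485) = 1/(-5185/3 + 61906*(1/91485)) = 1/(-5185/3 + 61906/91485) = 1/(-158054669/91485) = -91485/158054669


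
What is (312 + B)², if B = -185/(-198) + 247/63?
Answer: 21429153769/213444 ≈ 1.0040e+5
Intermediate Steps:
B = 2243/462 (B = -185*(-1/198) + 247*(1/63) = 185/198 + 247/63 = 2243/462 ≈ 4.8550)
(312 + B)² = (312 + 2243/462)² = (146387/462)² = 21429153769/213444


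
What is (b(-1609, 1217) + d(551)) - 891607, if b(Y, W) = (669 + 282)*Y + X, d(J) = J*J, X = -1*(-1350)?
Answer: -2116815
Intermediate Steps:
X = 1350
d(J) = J**2
b(Y, W) = 1350 + 951*Y (b(Y, W) = (669 + 282)*Y + 1350 = 951*Y + 1350 = 1350 + 951*Y)
(b(-1609, 1217) + d(551)) - 891607 = ((1350 + 951*(-1609)) + 551**2) - 891607 = ((1350 - 1530159) + 303601) - 891607 = (-1528809 + 303601) - 891607 = -1225208 - 891607 = -2116815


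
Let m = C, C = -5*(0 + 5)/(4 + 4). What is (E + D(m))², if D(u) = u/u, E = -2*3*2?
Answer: 121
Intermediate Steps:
E = -12 (E = -6*2 = -12)
C = -25/8 ≈ -3.1250
m = -25/8 ≈ -3.1250
D(u) = 1
(E + D(m))² = (-12 + 1)² = (-11)² = 121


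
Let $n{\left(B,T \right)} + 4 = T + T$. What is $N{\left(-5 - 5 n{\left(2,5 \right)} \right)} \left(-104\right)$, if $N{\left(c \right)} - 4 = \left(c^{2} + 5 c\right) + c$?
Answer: $-105976$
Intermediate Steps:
$n{\left(B,T \right)} = -4 + 2 T$ ($n{\left(B,T \right)} = -4 + \left(T + T\right) = -4 + 2 T$)
$N{\left(c \right)} = 4 + c^{2} + 6 c$ ($N{\left(c \right)} = 4 + \left(\left(c^{2} + 5 c\right) + c\right) = 4 + \left(c^{2} + 6 c\right) = 4 + c^{2} + 6 c$)
$N{\left(-5 - 5 n{\left(2,5 \right)} \right)} \left(-104\right) = \left(4 + \left(-5 - 5 \left(-4 + 2 \cdot 5\right)\right)^{2} + 6 \left(-5 - 5 \left(-4 + 2 \cdot 5\right)\right)\right) \left(-104\right) = \left(4 + \left(-5 - 5 \left(-4 + 10\right)\right)^{2} + 6 \left(-5 - 5 \left(-4 + 10\right)\right)\right) \left(-104\right) = \left(4 + \left(-5 - 30\right)^{2} + 6 \left(-5 - 30\right)\right) \left(-104\right) = \left(4 + \left(-35\right)^{2} + 6 \left(-35\right)\right) \left(-104\right) = \left(4 + 1225 - 210\right) \left(-104\right) = 1019 \left(-104\right) = -105976$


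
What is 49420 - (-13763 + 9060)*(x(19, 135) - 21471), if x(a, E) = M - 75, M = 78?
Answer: -100914584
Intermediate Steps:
x(a, E) = 3 (x(a, E) = 78 - 75 = 3)
49420 - (-13763 + 9060)*(x(19, 135) - 21471) = 49420 - (-13763 + 9060)*(3 - 21471) = 49420 - (-4703)*(-21468) = 49420 - 1*100964004 = 49420 - 100964004 = -100914584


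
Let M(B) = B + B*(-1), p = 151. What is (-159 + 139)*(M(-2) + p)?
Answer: -3020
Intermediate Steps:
M(B) = 0 (M(B) = B - B = 0)
(-159 + 139)*(M(-2) + p) = (-159 + 139)*(0 + 151) = -20*151 = -3020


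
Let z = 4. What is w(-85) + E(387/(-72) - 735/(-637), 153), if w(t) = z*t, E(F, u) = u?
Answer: -187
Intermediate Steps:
w(t) = 4*t
w(-85) + E(387/(-72) - 735/(-637), 153) = 4*(-85) + 153 = -340 + 153 = -187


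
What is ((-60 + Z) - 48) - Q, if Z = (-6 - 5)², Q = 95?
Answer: -82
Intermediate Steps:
Z = 121 (Z = (-11)² = 121)
((-60 + Z) - 48) - Q = ((-60 + 121) - 48) - 1*95 = (61 - 48) - 95 = 13 - 95 = -82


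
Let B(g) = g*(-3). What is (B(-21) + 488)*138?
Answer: 76038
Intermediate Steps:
B(g) = -3*g
(B(-21) + 488)*138 = (-3*(-21) + 488)*138 = (63 + 488)*138 = 551*138 = 76038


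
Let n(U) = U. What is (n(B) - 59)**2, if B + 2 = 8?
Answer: 2809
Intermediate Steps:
B = 6 (B = -2 + 8 = 6)
(n(B) - 59)**2 = (6 - 59)**2 = (-53)**2 = 2809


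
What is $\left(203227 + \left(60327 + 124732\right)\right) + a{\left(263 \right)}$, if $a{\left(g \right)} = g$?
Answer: $388549$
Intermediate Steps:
$\left(203227 + \left(60327 + 124732\right)\right) + a{\left(263 \right)} = \left(203227 + \left(60327 + 124732\right)\right) + 263 = \left(203227 + 185059\right) + 263 = 388286 + 263 = 388549$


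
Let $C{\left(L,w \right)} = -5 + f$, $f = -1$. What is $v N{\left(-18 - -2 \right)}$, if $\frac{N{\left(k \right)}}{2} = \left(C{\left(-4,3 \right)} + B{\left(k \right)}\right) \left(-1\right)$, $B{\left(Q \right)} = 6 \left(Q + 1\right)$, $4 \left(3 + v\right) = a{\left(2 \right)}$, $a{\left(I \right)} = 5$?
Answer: $-336$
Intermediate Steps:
$v = - \frac{7}{4}$ ($v = -3 + \frac{1}{4} \cdot 5 = -3 + \frac{5}{4} = - \frac{7}{4} \approx -1.75$)
$C{\left(L,w \right)} = -6$ ($C{\left(L,w \right)} = -5 - 1 = -6$)
$B{\left(Q \right)} = 6 + 6 Q$ ($B{\left(Q \right)} = 6 \left(1 + Q\right) = 6 + 6 Q$)
$N{\left(k \right)} = - 12 k$ ($N{\left(k \right)} = 2 \left(-6 + \left(6 + 6 k\right)\right) \left(-1\right) = 2 \cdot 6 k \left(-1\right) = 2 \left(- 6 k\right) = - 12 k$)
$v N{\left(-18 - -2 \right)} = - \frac{7 \left(- 12 \left(-18 - -2\right)\right)}{4} = - \frac{7 \left(- 12 \left(-18 + 2\right)\right)}{4} = - \frac{7 \left(\left(-12\right) \left(-16\right)\right)}{4} = \left(- \frac{7}{4}\right) 192 = -336$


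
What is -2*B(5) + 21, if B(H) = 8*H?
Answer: -59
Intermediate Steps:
-2*B(5) + 21 = -16*5 + 21 = -2*40 + 21 = -80 + 21 = -59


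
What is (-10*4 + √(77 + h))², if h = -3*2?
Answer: (40 - √71)² ≈ 996.91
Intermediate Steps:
h = -6
(-10*4 + √(77 + h))² = (-10*4 + √(77 - 6))² = (-40 + √71)²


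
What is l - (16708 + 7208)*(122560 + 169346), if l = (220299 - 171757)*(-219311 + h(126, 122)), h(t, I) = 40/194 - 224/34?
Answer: -29067464293250/1649 ≈ -1.7627e+10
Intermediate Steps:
h(t, I) = -10524/1649 (h(t, I) = 40*(1/194) - 224*1/34 = 20/97 - 112/17 = -10524/1649)
l = -17555426088746/1649 (l = (220299 - 171757)*(-219311 - 10524/1649) = 48542*(-361654363/1649) = -17555426088746/1649 ≈ -1.0646e+10)
l - (16708 + 7208)*(122560 + 169346) = -17555426088746/1649 - (16708 + 7208)*(122560 + 169346) = -17555426088746/1649 - 23916*291906 = -17555426088746/1649 - 1*6981223896 = -17555426088746/1649 - 6981223896 = -29067464293250/1649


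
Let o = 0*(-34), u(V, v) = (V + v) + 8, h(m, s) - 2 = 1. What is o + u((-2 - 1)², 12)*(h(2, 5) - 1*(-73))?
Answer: 2204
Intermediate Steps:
h(m, s) = 3 (h(m, s) = 2 + 1 = 3)
u(V, v) = 8 + V + v
o = 0
o + u((-2 - 1)², 12)*(h(2, 5) - 1*(-73)) = 0 + (8 + (-2 - 1)² + 12)*(3 - 1*(-73)) = 0 + (8 + (-3)² + 12)*(3 + 73) = 0 + (8 + 9 + 12)*76 = 0 + 29*76 = 0 + 2204 = 2204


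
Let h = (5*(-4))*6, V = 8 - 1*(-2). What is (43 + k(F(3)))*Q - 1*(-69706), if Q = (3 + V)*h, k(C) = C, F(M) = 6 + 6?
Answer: -16094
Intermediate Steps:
F(M) = 12
V = 10 (V = 8 + 2 = 10)
h = -120 (h = -20*6 = -120)
Q = -1560 (Q = (3 + 10)*(-120) = 13*(-120) = -1560)
(43 + k(F(3)))*Q - 1*(-69706) = (43 + 12)*(-1560) - 1*(-69706) = 55*(-1560) + 69706 = -85800 + 69706 = -16094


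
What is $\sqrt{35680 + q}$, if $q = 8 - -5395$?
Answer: $\sqrt{41083} \approx 202.69$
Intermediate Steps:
$q = 5403$ ($q = 8 + 5395 = 5403$)
$\sqrt{35680 + q} = \sqrt{35680 + 5403} = \sqrt{41083}$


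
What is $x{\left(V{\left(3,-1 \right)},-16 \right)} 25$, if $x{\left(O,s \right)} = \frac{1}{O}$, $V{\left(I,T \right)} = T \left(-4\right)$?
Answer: $\frac{25}{4} \approx 6.25$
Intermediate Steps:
$V{\left(I,T \right)} = - 4 T$
$x{\left(V{\left(3,-1 \right)},-16 \right)} 25 = \frac{1}{\left(-4\right) \left(-1\right)} 25 = \frac{1}{4} \cdot 25 = \frac{25}{4}$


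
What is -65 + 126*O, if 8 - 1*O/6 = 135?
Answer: -96077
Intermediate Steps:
O = -762 (O = 48 - 6*135 = 48 - 810 = -762)
-65 + 126*O = -65 + 126*(-762) = -65 - 96012 = -96077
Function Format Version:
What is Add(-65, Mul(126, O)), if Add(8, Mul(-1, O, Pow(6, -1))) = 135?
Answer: -96077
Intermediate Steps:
O = -762 (O = Add(48, Mul(-6, 135)) = Add(48, -810) = -762)
Add(-65, Mul(126, O)) = Add(-65, Mul(126, -762)) = Add(-65, -96012) = -96077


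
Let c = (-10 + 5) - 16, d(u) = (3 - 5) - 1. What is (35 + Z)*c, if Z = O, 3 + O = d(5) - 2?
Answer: -567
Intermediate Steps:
d(u) = -3 (d(u) = -2 - 1 = -3)
c = -21 (c = -5 - 16 = -21)
O = -8 (O = -3 + (-3 - 2) = -3 - 5 = -8)
Z = -8
(35 + Z)*c = (35 - 8)*(-21) = 27*(-21) = -567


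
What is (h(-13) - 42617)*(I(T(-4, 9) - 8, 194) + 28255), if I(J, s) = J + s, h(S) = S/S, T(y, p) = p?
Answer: -1212425200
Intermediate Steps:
h(S) = 1
(h(-13) - 42617)*(I(T(-4, 9) - 8, 194) + 28255) = (1 - 42617)*(((9 - 8) + 194) + 28255) = -42616*((1 + 194) + 28255) = -42616*(195 + 28255) = -42616*28450 = -1212425200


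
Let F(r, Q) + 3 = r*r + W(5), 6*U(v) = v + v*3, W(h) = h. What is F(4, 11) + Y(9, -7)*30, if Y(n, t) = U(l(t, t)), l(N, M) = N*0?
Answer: 18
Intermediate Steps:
l(N, M) = 0
U(v) = 2*v/3 (U(v) = (v + v*3)/6 = (v + 3*v)/6 = (4*v)/6 = 2*v/3)
Y(n, t) = 0 (Y(n, t) = (⅔)*0 = 0)
F(r, Q) = 2 + r² (F(r, Q) = -3 + (r*r + 5) = -3 + (r² + 5) = -3 + (5 + r²) = 2 + r²)
F(4, 11) + Y(9, -7)*30 = (2 + 4²) + 0*30 = (2 + 16) + 0 = 18 + 0 = 18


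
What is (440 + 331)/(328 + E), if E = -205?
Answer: 257/41 ≈ 6.2683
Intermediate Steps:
(440 + 331)/(328 + E) = (440 + 331)/(328 - 205) = 771/123 = 771*(1/123) = 257/41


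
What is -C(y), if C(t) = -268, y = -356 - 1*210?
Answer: 268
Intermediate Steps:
y = -566 (y = -356 - 210 = -566)
-C(y) = -1*(-268) = 268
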